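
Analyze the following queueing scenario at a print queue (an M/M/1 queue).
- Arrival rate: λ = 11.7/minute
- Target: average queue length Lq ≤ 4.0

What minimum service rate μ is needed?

For M/M/1: Lq = λ²/(μ(μ-λ))
Need Lq ≤ 4.0, i.e. μ(μ-λ) ≥ λ²/4.0
μ² - 11.7μ - 136.89/4.0 ≥ 0  →  μ² - 11.7μ - 34.2225 ≥ 0
Quadratic formula (positive root): μ = [λ + √(λ² + 4×34.2225)]/2
Discriminant: 136.89 + 4×34.2225 = 273.7800, √273.7800 = 16.5463
μ ≥ (11.7 + 16.5463)/2 = 14.1231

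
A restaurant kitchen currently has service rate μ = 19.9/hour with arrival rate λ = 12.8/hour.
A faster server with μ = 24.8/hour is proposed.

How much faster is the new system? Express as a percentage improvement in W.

System 1: ρ₁ = 12.8/19.9 = 0.6432, W₁ = 1/(19.9-12.8) = 0.140845
System 2: ρ₂ = 12.8/24.8 = 0.5161, W₂ = 1/(24.8-12.8) = 0.0833333
Improvement: (W₁-W₂)/W₁ = (0.140845-0.0833333)/0.140845 = 40.83%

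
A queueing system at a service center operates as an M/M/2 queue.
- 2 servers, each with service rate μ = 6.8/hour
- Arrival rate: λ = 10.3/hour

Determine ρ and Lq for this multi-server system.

Traffic intensity: ρ = λ/(cμ) = 10.3/(2×6.8) = 0.7574
Since ρ = 0.7574 < 1, system is stable.
Offered load a = λ/μ = cρ = 10.3/6.8 = 1.5147
P₀ = [ Σₙ₌₀^1 aⁿ/n! + a^2/(2!(1-ρ)) ]⁻¹
Σ = a^0/0! + a^1/1! = 1.0000 + 1.5147 = 2.5147
a^2/(2!(1-ρ)) = 2.29433/(2 × 0.242647) = 4.7277
P₀ = 1/(2.5147 + 4.7277) = 0.1381
Lq = P₀·a^2·ρ / (2!(1-ρ)²) = 0.13808 × 2.2943 × 0.75735 / (2 × 0.058878) = 2.0375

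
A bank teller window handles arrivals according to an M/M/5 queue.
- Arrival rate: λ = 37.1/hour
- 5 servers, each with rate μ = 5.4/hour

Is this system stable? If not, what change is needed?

Stability requires ρ = λ/(cμ) < 1
ρ = 37.1/(5 × 5.4) = 37.1/27.00 = 1.3741
Since 1.3741 ≥ 1, the system is UNSTABLE.
Need c > λ/μ = 37.1/5.4 = 6.87.
Minimum servers needed: c = 7.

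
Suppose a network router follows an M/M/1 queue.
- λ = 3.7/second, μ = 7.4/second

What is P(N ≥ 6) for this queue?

ρ = λ/μ = 3.7/7.4 = 0.5000
P(N ≥ n) = ρⁿ
P(N ≥ 6) = 0.5000^6
P(N ≥ 6) = 0.01562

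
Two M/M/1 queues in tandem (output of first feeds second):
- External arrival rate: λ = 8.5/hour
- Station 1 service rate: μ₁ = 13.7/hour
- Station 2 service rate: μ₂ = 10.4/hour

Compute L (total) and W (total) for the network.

By Jackson's theorem, each station behaves as independent M/M/1.
Station 1: ρ₁ = 8.5/13.7 = 0.6204, L₁ = ρ₁/(1-ρ₁) = λ/(μ₁-λ) = 8.5/5.20 = 1.6346
Station 2: ρ₂ = 8.5/10.4 = 0.8173, L₂ = ρ₂/(1-ρ₂) = λ/(μ₂-λ) = 8.5/1.90 = 4.4737
Total: L = L₁ + L₂ = 1.6346 + 4.4737 = 6.1083
W = L/λ = 6.1083/8.5 = 0.7186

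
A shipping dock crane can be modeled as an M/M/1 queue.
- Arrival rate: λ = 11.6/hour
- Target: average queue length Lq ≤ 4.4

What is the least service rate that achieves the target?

For M/M/1: Lq = λ²/(μ(μ-λ))
Need Lq ≤ 4.4, i.e. μ(μ-λ) ≥ λ²/4.4
μ² - 11.6μ - 134.56/4.4 ≥ 0  →  μ² - 11.6μ - 30.581818 ≥ 0
Quadratic formula (positive root): μ = [λ + √(λ² + 4×30.581818)]/2
Discriminant: 134.56 + 4×30.581818 = 256.88727, √256.88727 = 16.027703
μ ≥ (11.6 + 16.027703)/2 = 13.8139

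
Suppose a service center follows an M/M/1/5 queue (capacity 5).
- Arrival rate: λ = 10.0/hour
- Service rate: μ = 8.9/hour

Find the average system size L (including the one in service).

ρ = λ/μ = 10.0/8.9 = 1.1236
P₀ = (1-ρ)/(1-ρ^(K+1)) = (1-1.1236)/(1-1.1236^6) = -0.1236/-1.0122 = 0.1221
P_K = P₀×ρ^K = 0.1221 × 1.1236^5 = 0.1221 × 1.7908 = 0.2187
L = ρ[1 - (K+1)ρ^K + Kρ^(K+1)] / [(1-ρ)(1-ρ^(K+1))]
L = 1.1236 × (1 - 6×1.79085 + 5×2.01220) / ((1 - 1.1236) × (1 - 2.01220)) = 2.8371 customers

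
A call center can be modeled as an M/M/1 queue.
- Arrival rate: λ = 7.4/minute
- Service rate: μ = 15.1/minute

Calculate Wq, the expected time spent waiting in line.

First, compute utilization: ρ = λ/μ = 7.4/15.1 = 0.4901
For M/M/1: Wq = λ/(μ(μ-λ))
Wq = 7.4/(15.1 × (15.1-7.4))
Wq = 7.4/(15.1 × 7.70)
Wq = 0.06364 minutes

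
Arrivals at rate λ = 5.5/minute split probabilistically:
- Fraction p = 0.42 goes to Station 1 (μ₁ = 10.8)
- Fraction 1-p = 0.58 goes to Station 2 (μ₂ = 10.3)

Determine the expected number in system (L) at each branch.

Effective rates: λ₁ = 5.5×0.42 = 2.31, λ₂ = 5.5×0.58 = 3.19
Station 1: ρ₁ = 2.31/10.8 = 0.2139, L₁ = ρ₁/(1-ρ₁) = 0.2139/(1-0.2139) = 0.2721
Station 2: ρ₂ = 3.19/10.3 = 0.30971, L₂ = ρ₂/(1-ρ₂) = 0.30971/(1-0.30971) = 0.4487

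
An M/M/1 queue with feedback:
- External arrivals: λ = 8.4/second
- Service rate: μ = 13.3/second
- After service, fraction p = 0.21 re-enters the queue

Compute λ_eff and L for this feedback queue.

Effective arrival rate: λ_eff = λ/(1-p) = 8.4/(1-0.21) = 8.4/0.79 = 10.63291
ρ = λ_eff/μ = 10.63291/13.3 = 0.799467
L = ρ/(1-ρ) = 0.799467/(1-0.799467) = 3.9867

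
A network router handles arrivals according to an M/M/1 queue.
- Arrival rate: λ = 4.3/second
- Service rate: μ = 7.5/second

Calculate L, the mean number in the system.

ρ = λ/μ = 4.3/7.5 = 0.5733
For M/M/1: L = λ/(μ-λ)
L = 4.3/(7.5-4.3) = 4.3/3.20
L = 1.3437 packets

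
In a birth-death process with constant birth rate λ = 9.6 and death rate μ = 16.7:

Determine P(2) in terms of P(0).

For constant rates: P(n)/P(0) = (λ/μ)^n
P(2)/P(0) = (9.6/16.7)^2 = 0.5749^2 = 0.3305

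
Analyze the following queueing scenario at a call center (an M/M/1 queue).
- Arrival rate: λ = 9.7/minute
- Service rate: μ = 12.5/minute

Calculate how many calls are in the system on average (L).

ρ = λ/μ = 9.7/12.5 = 0.7760
For M/M/1: L = λ/(μ-λ)
L = 9.7/(12.5-9.7) = 9.7/2.80
L = 3.4643 calls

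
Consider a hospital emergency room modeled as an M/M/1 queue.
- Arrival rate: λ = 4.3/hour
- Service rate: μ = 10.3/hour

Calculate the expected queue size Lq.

ρ = λ/μ = 4.3/10.3 = 0.4175
For M/M/1: Lq = λ²/(μ(μ-λ))
Lq = 18.49/(10.3 × 6.00)
Lq = 0.2992 patients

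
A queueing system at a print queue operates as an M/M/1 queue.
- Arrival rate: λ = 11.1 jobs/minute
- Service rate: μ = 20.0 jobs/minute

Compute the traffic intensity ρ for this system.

Server utilization: ρ = λ/μ
ρ = 11.1/20.0 = 0.5550
The server is busy 55.50% of the time.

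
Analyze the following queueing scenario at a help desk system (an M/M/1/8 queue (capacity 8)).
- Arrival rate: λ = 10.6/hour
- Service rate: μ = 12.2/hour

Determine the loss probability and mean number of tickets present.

ρ = λ/μ = 10.6/12.2 = 0.86885
P₀ = (1-ρ)/(1-ρ^(K+1)) = (1-0.86885)/(1-0.86885^9) = 0.13115/0.71783 = 0.1827
P_K = P₀×ρ^K = 0.18270 × 0.86885^8 = 0.18270 × 0.32476 = 0.05933
Blocking probability P_8 = 0.05933 (5.93%)
L = ρ[1 - (K+1)ρ^K + Kρ^(K+1)] / [(1-ρ)(1-ρ^(K+1))]
L = 0.86885 × (1 - 9×0.3247569 + 8×0.2821651) / ((1 - 0.86885) × (1 - 0.2821651)) = 3.0872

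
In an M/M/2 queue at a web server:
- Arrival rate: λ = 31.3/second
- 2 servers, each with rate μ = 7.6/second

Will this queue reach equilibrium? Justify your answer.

Stability requires ρ = λ/(cμ) < 1
ρ = 31.3/(2 × 7.6) = 31.3/15.20 = 2.0592
Since 2.0592 ≥ 1, the system is UNSTABLE.
Need c > λ/μ = 31.3/7.6 = 4.12.
Minimum servers needed: c = 5.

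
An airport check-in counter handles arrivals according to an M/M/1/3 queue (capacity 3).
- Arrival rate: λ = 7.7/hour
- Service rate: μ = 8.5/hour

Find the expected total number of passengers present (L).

ρ = λ/μ = 7.7/8.5 = 0.9059
P₀ = (1-ρ)/(1-ρ^(K+1)) = (1-0.9059)/(1-0.9059^4) = 0.09410/0.3265 = 0.2882
P_K = P₀×ρ^K = 0.2882 × 0.9059^3 = 0.2882 × 0.7434 = 0.2142
L = ρ[1 - (K+1)ρ^K + Kρ^(K+1)] / [(1-ρ)(1-ρ^(K+1))]
L = 0.9059 × (1 - 4×0.743431 + 3×0.673474) / ((1 - 0.9059) × (1 - 0.673474)) = 1.3768 passengers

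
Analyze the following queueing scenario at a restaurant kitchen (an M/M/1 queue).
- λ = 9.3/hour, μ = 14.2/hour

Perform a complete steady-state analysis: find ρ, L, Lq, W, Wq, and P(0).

Step 1: ρ = λ/μ = 9.3/14.2 = 0.6549
Step 2: L = λ/(μ-λ) = 9.3/4.90 = 1.8980
Step 3: Lq = λ²/(μ(μ-λ)) = 86.49/(14.2×4.90) = 1.2430
Step 4: W = 1/(μ-λ) = 1/4.90 = 0.204082
Step 5: Wq = λ/(μ(μ-λ)) = 9.3/(14.2×4.90) = 0.1337
Step 6: P(0) = 1-ρ = 0.3451
Verify: L = λW = 9.3×0.204082 = 1.8980 ✔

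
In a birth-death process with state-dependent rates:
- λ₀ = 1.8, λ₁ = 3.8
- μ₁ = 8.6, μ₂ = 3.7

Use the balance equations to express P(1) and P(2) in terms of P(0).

Balance equations:
State 0: λ₀P₀ = μ₁P₁ → P₁ = (λ₀/μ₁)P₀ = (1.8/8.6)P₀ = 0.2093P₀
State 1: P₂ = (λ₀λ₁)/(μ₁μ₂)P₀ = (1.8×3.8)/(8.6×3.7)P₀ = 0.2150P₀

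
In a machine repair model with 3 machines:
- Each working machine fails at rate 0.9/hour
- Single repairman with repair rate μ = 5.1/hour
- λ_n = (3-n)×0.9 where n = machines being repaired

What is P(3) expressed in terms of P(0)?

P(3)/P(0) = ∏_{i=0}^{3-1} λ_i/μ_{i+1}
= (3-0)×0.9/5.1 × (3-1)×0.9/5.1 × (3-2)×0.9/5.1
= 0.03297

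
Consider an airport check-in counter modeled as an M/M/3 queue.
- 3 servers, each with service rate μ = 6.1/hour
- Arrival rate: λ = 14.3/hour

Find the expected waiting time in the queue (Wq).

Traffic intensity: ρ = λ/(cμ) = 14.3/(3×6.1) = 0.7814
Since ρ = 0.7814 < 1, system is stable.
Offered load a = λ/μ = cρ = 14.3/6.1 = 2.3443
P₀ = [ Σₙ₌₀^2 aⁿ/n! + a^3/(3!(1-ρ)) ]⁻¹
Σ = a^0/0! + a^1/1! + a^2/2! = 1.00000 + 2.34426 + 2.74778 = 6.0920
a^3/(3!(1-ρ)) = 12.8830/(6 × 0.21858) = 9.8233
P₀ = 1/(6.0920 + 9.8233) = 0.06283
Lq = P₀·a^3·ρ / (3!(1-ρ)²) = 0.0628323 × 12.8830 × 0.781421 / (6 × 0.0477769) = 2.2066
Wq = Lq/λ = 2.2066/14.3 = 0.1543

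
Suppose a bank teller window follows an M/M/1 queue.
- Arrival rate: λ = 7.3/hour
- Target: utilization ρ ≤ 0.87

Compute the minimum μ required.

ρ = λ/μ, so μ = λ/ρ
μ ≥ 7.3/0.87 = 8.3908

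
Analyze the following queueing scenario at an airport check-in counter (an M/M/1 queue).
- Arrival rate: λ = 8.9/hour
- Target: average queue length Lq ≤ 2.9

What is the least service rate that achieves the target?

For M/M/1: Lq = λ²/(μ(μ-λ))
Need Lq ≤ 2.9, i.e. μ(μ-λ) ≥ λ²/2.9
μ² - 8.9μ - 79.21/2.9 ≥ 0  →  μ² - 8.9μ - 27.3138 ≥ 0
Quadratic formula (positive root): μ = [λ + √(λ² + 4×27.3138)]/2
Discriminant: 79.21 + 4×27.3138 = 188.4652, √188.4652 = 13.72826
μ ≥ (8.9 + 13.72826)/2 = 11.3141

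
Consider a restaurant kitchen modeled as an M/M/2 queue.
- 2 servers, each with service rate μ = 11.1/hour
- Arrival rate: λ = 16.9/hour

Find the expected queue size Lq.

Traffic intensity: ρ = λ/(cμ) = 16.9/(2×11.1) = 0.7613
Since ρ = 0.7613 < 1, system is stable.
Offered load a = λ/μ = cρ = 16.9/11.1 = 1.5225
P₀ = [ Σₙ₌₀^1 aⁿ/n! + a^2/(2!(1-ρ)) ]⁻¹
Σ = a^0/0! + a^1/1! = 1.0000 + 1.5225 = 2.5225
a^2/(2!(1-ρ)) = 2.31807/(2 × 0.238739) = 4.8548
P₀ = 1/(2.52252 + 4.85484) = 0.1355
Lq = P₀·a^2·ρ / (2!(1-ρ)²) = 0.13555 × 2.3181 × 0.76126 / (2 × 0.056996) = 2.0984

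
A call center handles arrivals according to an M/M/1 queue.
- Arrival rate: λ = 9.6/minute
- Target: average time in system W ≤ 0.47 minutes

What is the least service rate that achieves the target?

For M/M/1: W = 1/(μ-λ)
Need W ≤ 0.47, so 1/(μ-λ) ≤ 0.47
μ - λ ≥ 1/0.47 = 2.1277
μ ≥ 9.6 + 2.1277 = 11.7277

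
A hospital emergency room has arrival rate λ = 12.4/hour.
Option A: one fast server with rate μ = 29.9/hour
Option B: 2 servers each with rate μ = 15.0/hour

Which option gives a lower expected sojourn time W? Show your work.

Option A: single server μ = 29.9 (M/M/1)
  ρ_A = 12.4/29.9 = 0.4147
  W_A = 1/(μ-λ) = 1/(29.9-12.4) = 1/17.50 = 0.05714

Option B: 2 servers μ = 15.0 (M/M/2)
  ρ_B = λ/(cμ) = 12.4/(2×15.0) = 0.4133
  Offered load a = λ/μ = cρ = 12.4/15.0 = 0.8267
  P₀ = [ Σₙ₌₀^1 aⁿ/n! + a^2/(2!(1-ρ)) ]⁻¹
  Σ = a^0/0! + a^1/1! = 1.0000 + 0.8267 = 1.8267
  a^2/(2!(1-ρ)) = 0.6834/(2 × 0.5867) = 0.5824
  P₀ = 1/(1.8267 + 0.5824) = 0.4151
  Lq = P₀·a^2·ρ / (2!(1-ρ)²) = 0.4151 × 0.6834 × 0.4133 / (2 × 0.3442) = 0.1703
  Wq_B = Lq/λ = 0.17033/12.4 = 0.013736
  W_B = Wq_B + 1/μ = 0.013736 + 0.066667 = 0.08040

Since W_A = 0.05714 < W_B = 0.08040, Option A (single fast server) has the shorter time in system.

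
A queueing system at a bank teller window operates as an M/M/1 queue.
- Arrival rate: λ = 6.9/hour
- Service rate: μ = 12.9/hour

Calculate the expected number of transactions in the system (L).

ρ = λ/μ = 6.9/12.9 = 0.5349
For M/M/1: L = λ/(μ-λ)
L = 6.9/(12.9-6.9) = 6.9/6.00
L = 1.1500 transactions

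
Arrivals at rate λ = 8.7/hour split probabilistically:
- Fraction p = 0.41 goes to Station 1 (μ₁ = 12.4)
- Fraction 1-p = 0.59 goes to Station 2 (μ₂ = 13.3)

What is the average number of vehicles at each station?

Effective rates: λ₁ = 8.7×0.41 = 3.567, λ₂ = 8.7×0.59 = 5.133
Station 1: ρ₁ = 3.567/12.4 = 0.28766, L₁ = ρ₁/(1-ρ₁) = 0.28766/(1-0.28766) = 0.4038
Station 2: ρ₂ = 5.133/13.3 = 0.38594, L₂ = ρ₂/(1-ρ₂) = 0.38594/(1-0.38594) = 0.6285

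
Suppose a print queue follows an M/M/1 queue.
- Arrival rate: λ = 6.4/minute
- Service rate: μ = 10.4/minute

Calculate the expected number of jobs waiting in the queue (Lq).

ρ = λ/μ = 6.4/10.4 = 0.6154
For M/M/1: Lq = λ²/(μ(μ-λ))
Lq = 40.96/(10.4 × 4.00)
Lq = 0.9846 jobs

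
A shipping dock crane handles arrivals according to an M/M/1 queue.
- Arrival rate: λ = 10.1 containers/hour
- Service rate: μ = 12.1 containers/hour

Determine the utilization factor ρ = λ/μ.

Server utilization: ρ = λ/μ
ρ = 10.1/12.1 = 0.8347
The server is busy 83.47% of the time.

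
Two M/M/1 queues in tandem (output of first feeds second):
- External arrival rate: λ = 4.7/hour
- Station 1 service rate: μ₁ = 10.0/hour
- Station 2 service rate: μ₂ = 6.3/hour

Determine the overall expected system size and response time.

By Jackson's theorem, each station behaves as independent M/M/1.
Station 1: ρ₁ = 4.7/10.0 = 0.4700, L₁ = ρ₁/(1-ρ₁) = λ/(μ₁-λ) = 4.7/5.30 = 0.8868
Station 2: ρ₂ = 4.7/6.3 = 0.7460, L₂ = ρ₂/(1-ρ₂) = λ/(μ₂-λ) = 4.7/1.60 = 2.9375
Total: L = L₁ + L₂ = 0.8868 + 2.9375 = 3.8243
W = L/λ = 3.8243/4.7 = 0.8137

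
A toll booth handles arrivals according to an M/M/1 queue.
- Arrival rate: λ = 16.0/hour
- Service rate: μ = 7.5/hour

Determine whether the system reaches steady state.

Stability requires ρ = λ/(cμ) < 1
ρ = 16.0/(1 × 7.5) = 16.0/7.50 = 2.1333
Since 2.1333 ≥ 1, the system is UNSTABLE.
Queue grows without bound. Need μ > λ = 16.0.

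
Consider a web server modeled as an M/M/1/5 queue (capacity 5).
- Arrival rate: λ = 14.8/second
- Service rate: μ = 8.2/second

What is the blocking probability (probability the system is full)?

ρ = λ/μ = 14.8/8.2 = 1.8049
P₀ = (1-ρ)/(1-ρ^(K+1)) = (1-1.8049)/(1-1.8049^6) = -0.8049/-33.5716 = 0.02398
P_K = P₀×ρ^K = 0.023976 × 1.8049^5 = 0.023976 × 19.1543 = 0.4592
Blocking probability = 45.92%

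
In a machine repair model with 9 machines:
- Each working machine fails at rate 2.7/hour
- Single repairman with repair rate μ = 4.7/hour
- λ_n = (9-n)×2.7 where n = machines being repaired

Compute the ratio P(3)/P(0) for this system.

P(3)/P(0) = ∏_{i=0}^{3-1} λ_i/μ_{i+1}
= (9-0)×2.7/4.7 × (9-1)×2.7/4.7 × (9-2)×2.7/4.7
= 95.5495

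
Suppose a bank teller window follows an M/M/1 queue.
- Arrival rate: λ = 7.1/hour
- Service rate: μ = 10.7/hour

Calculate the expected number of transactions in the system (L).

ρ = λ/μ = 7.1/10.7 = 0.6636
For M/M/1: L = λ/(μ-λ)
L = 7.1/(10.7-7.1) = 7.1/3.60
L = 1.9722 transactions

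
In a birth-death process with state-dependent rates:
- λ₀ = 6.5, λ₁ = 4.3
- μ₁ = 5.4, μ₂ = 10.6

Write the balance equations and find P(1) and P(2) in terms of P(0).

Balance equations:
State 0: λ₀P₀ = μ₁P₁ → P₁ = (λ₀/μ₁)P₀ = (6.5/5.4)P₀ = 1.2037P₀
State 1: P₂ = (λ₀λ₁)/(μ₁μ₂)P₀ = (6.5×4.3)/(5.4×10.6)P₀ = 0.4883P₀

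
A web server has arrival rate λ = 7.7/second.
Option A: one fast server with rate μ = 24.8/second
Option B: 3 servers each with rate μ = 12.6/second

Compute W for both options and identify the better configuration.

Option A: single server μ = 24.8 (M/M/1)
  ρ_A = 7.7/24.8 = 0.3105
  W_A = 1/(μ-λ) = 1/(24.8-7.7) = 1/17.10 = 0.05848

Option B: 3 servers μ = 12.6 (M/M/3)
  ρ_B = λ/(cμ) = 7.7/(3×12.6) = 0.2037
  Offered load a = λ/μ = cρ = 7.7/12.6 = 0.6111
  P₀ = [ Σₙ₌₀^2 aⁿ/n! + a^3/(3!(1-ρ)) ]⁻¹
  Σ = a^0/0! + a^1/1! + a^2/2! = 1.0000 + 0.6111 + 0.1867 = 1.7978
  a^3/(3!(1-ρ)) = 0.22822/(6 × 0.79630) = 0.04777
  P₀ = 1/(1.7978 + 0.04777) = 0.5418
  Lq = P₀·a^3·ρ / (3!(1-ρ)²) = 0.54183 × 0.22822 × 0.20370 / (6 × 0.63409) = 0.006621
  Wq_B = Lq/λ = 0.0066209/7.7 = 0.00085986
  W_B = Wq_B + 1/μ = 0.00085986 + 0.079365 = 0.08022

Since W_A = 0.05848 < W_B = 0.08022, Option A (single fast server) has the shorter time in system.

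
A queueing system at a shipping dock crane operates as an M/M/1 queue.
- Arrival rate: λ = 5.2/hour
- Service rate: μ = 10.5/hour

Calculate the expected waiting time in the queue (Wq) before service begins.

First, compute utilization: ρ = λ/μ = 5.2/10.5 = 0.4952
For M/M/1: Wq = λ/(μ(μ-λ))
Wq = 5.2/(10.5 × (10.5-5.2))
Wq = 5.2/(10.5 × 5.30)
Wq = 0.09344 hours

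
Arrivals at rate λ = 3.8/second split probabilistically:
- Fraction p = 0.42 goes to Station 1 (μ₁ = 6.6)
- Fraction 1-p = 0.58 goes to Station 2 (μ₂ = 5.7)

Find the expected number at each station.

Effective rates: λ₁ = 3.8×0.42 = 1.596, λ₂ = 3.8×0.58 = 2.204
Station 1: ρ₁ = 1.596/6.6 = 0.2418, L₁ = ρ₁/(1-ρ₁) = 0.2418/(1-0.2418) = 0.3189
Station 2: ρ₂ = 2.204/5.7 = 0.38667, L₂ = ρ₂/(1-ρ₂) = 0.38667/(1-0.38667) = 0.6304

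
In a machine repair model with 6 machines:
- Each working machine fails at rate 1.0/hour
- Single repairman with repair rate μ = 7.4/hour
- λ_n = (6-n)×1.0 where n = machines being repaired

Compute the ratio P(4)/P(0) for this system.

P(4)/P(0) = ∏_{i=0}^{4-1} λ_i/μ_{i+1}
= (6-0)×1.0/7.4 × (6-1)×1.0/7.4 × (6-2)×1.0/7.4 × (6-3)×1.0/7.4
= 0.1201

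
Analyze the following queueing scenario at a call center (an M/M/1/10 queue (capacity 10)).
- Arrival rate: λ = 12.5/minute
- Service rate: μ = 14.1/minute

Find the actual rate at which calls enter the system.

ρ = λ/μ = 12.5/14.1 = 0.886525
P₀ = (1-ρ)/(1-ρ^(K+1)) = (1-0.886525)/(1-0.886525^11) = 0.1135/0.7342 = 0.1546
P_K = P₀×ρ^K = 0.154562 × 0.886525^10 = 0.154562 × 0.299854 = 0.04635
λ_eff = λ(1-P_K) = 12.5 × (1 - 0.046346) = 12.5 × 0.953654 = 11.9207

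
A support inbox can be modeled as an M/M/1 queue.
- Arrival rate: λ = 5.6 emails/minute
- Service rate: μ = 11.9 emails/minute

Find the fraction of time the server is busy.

Server utilization: ρ = λ/μ
ρ = 5.6/11.9 = 0.4706
The server is busy 47.06% of the time.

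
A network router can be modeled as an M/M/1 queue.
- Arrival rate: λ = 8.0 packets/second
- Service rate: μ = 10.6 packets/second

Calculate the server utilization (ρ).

Server utilization: ρ = λ/μ
ρ = 8.0/10.6 = 0.7547
The server is busy 75.47% of the time.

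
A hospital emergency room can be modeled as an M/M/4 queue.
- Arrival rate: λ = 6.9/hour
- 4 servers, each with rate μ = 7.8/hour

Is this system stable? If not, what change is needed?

Stability requires ρ = λ/(cμ) < 1
ρ = 6.9/(4 × 7.8) = 6.9/31.20 = 0.2212
Since 0.2212 < 1, the system is STABLE.
The servers are busy 22.12% of the time.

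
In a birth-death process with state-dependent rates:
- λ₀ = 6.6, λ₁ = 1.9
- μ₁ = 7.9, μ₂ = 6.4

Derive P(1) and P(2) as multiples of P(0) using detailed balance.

Balance equations:
State 0: λ₀P₀ = μ₁P₁ → P₁ = (λ₀/μ₁)P₀ = (6.6/7.9)P₀ = 0.8354P₀
State 1: P₂ = (λ₀λ₁)/(μ₁μ₂)P₀ = (6.6×1.9)/(7.9×6.4)P₀ = 0.2480P₀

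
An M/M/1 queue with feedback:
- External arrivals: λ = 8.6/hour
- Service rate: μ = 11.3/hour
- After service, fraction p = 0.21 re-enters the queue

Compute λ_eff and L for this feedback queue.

Effective arrival rate: λ_eff = λ/(1-p) = 8.6/(1-0.21) = 8.6/0.79 = 10.886076
ρ = λ_eff/μ = 10.886076/11.3 = 0.9633696
L = ρ/(1-ρ) = 0.9633696/(1-0.9633696) = 26.2997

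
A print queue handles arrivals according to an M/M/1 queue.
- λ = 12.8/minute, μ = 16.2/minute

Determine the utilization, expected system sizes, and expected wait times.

Step 1: ρ = λ/μ = 12.8/16.2 = 0.7901
Step 2: L = λ/(μ-λ) = 12.8/3.40 = 3.7647
Step 3: Lq = λ²/(μ(μ-λ)) = 163.84/(16.2×3.40) = 2.9746
Step 4: W = 1/(μ-λ) = 1/3.40 = 0.29412
Step 5: Wq = λ/(μ(μ-λ)) = 12.8/(16.2×3.40) = 0.2324
Step 6: P(0) = 1-ρ = 0.2099
Verify: L = λW = 12.8×0.29412 = 3.7647 ✔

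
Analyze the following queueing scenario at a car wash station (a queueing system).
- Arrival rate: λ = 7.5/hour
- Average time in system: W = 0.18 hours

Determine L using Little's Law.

Little's Law: L = λW
L = 7.5 × 0.18 = 1.3500 cars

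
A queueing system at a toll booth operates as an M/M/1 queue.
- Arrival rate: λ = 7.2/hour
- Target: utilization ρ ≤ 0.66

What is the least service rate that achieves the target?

ρ = λ/μ, so μ = λ/ρ
μ ≥ 7.2/0.66 = 10.9091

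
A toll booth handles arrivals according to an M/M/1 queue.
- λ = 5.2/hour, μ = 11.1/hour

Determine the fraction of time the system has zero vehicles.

ρ = λ/μ = 5.2/11.1 = 0.4685
P(0) = 1 - ρ = 1 - 0.4685 = 0.5315
The server is idle 53.15% of the time.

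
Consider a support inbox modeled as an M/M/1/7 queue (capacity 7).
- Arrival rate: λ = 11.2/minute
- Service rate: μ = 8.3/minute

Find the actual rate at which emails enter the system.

ρ = λ/μ = 11.2/8.3 = 1.3494
P₀ = (1-ρ)/(1-ρ^(K+1)) = (1-1.3494)/(1-1.3494^8) = -0.3494/-9.9932 = 0.03496
P_K = P₀×ρ^K = 0.03496 × 1.3494^7 = 0.03496 × 8.1468 = 0.2848
λ_eff = λ(1-P_K) = 11.2 × (1 - 0.28484) = 11.2 × 0.71516 = 8.0098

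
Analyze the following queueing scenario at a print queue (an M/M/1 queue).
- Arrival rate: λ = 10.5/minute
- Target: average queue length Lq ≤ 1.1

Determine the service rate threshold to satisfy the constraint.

For M/M/1: Lq = λ²/(μ(μ-λ))
Need Lq ≤ 1.1, i.e. μ(μ-λ) ≥ λ²/1.1
μ² - 10.5μ - 110.25/1.1 ≥ 0  →  μ² - 10.5μ - 100.22727 ≥ 0
Quadratic formula (positive root): μ = [λ + √(λ² + 4×100.22727)]/2
Discriminant: 110.25 + 4×100.22727 = 511.1591, √511.1591 = 22.6088
μ ≥ (10.5 + 22.6088)/2 = 16.5544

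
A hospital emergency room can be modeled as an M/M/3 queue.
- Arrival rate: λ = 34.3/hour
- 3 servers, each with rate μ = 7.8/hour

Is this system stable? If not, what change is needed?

Stability requires ρ = λ/(cμ) < 1
ρ = 34.3/(3 × 7.8) = 34.3/23.40 = 1.4658
Since 1.4658 ≥ 1, the system is UNSTABLE.
Need c > λ/μ = 34.3/7.8 = 4.40.
Minimum servers needed: c = 5.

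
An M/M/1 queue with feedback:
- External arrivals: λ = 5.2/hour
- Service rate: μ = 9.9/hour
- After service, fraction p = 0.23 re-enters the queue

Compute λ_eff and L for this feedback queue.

Effective arrival rate: λ_eff = λ/(1-p) = 5.2/(1-0.23) = 5.2/0.77 = 6.75325
ρ = λ_eff/μ = 6.75325/9.9 = 0.68215
L = ρ/(1-ρ) = 0.68215/(1-0.68215) = 2.1461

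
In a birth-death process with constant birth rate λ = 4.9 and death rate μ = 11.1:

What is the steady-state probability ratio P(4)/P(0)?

For constant rates: P(n)/P(0) = (λ/μ)^n
P(4)/P(0) = (4.9/11.1)^4 = 0.44144^4 = 0.03797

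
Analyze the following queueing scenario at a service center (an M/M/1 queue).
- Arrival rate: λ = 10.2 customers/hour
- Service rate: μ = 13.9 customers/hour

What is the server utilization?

Server utilization: ρ = λ/μ
ρ = 10.2/13.9 = 0.7338
The server is busy 73.38% of the time.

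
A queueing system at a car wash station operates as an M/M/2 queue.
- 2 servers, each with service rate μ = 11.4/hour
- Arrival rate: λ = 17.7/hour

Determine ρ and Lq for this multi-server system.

Traffic intensity: ρ = λ/(cμ) = 17.7/(2×11.4) = 0.7763
Since ρ = 0.7763 < 1, system is stable.
Offered load a = λ/μ = cρ = 17.7/11.4 = 1.5526
P₀ = [ Σₙ₌₀^1 aⁿ/n! + a^2/(2!(1-ρ)) ]⁻¹
Σ = a^0/0! + a^1/1! = 1.0000 + 1.5526 = 2.5526
a^2/(2!(1-ρ)) = 2.41066/(2 × 0.223684) = 5.3885
P₀ = 1/(2.5526 + 5.3885) = 0.1259
Lq = P₀·a^2·ρ / (2!(1-ρ)²) = 0.125926 × 2.41066 × 0.776316 / (2 × 0.0500346) = 2.3550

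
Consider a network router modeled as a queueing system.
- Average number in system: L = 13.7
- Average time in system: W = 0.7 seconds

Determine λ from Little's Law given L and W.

Little's Law: L = λW, so λ = L/W
λ = 13.7/0.7 = 19.5714 packets/second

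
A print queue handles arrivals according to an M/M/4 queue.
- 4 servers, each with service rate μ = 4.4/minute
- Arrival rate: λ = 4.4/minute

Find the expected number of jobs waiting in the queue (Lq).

Traffic intensity: ρ = λ/(cμ) = 4.4/(4×4.4) = 0.2500
Since ρ = 0.2500 < 1, system is stable.
Offered load a = λ/μ = cρ = 4.4/4.4 = 1.0000
P₀ = [ Σₙ₌₀^3 aⁿ/n! + a^4/(4!(1-ρ)) ]⁻¹
Σ = a^0/0! + a^1/1! + a^2/2! + a^3/3! = 1.0000 + 1.0000 + 0.5000 + 0.1667 = 2.6667
a^4/(4!(1-ρ)) = 1.0000/(24 × 0.7500) = 0.05556
P₀ = 1/(2.6667 + 0.05556) = 0.3673
Lq = P₀·a^4·ρ / (4!(1-ρ)²) = 0.36735 × 1.0000 × 0.25000 / (24 × 0.56250) = 0.006803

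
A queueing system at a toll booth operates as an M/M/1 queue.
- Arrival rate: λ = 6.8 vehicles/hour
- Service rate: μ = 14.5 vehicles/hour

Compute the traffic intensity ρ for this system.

Server utilization: ρ = λ/μ
ρ = 6.8/14.5 = 0.4690
The server is busy 46.90% of the time.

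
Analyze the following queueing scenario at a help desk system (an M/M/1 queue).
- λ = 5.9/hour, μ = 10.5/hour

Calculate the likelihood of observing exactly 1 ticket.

ρ = λ/μ = 5.9/10.5 = 0.5619
P(n) = (1-ρ)ρⁿ
P(1) = (1-0.5619) × 0.5619^1
P(1) = 0.4381 × 0.5619
P(1) = 0.2462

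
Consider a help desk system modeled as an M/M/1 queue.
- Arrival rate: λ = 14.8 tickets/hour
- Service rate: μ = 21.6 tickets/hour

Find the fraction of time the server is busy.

Server utilization: ρ = λ/μ
ρ = 14.8/21.6 = 0.6852
The server is busy 68.52% of the time.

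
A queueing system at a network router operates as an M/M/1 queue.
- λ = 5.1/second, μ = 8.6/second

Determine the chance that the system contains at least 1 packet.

ρ = λ/μ = 5.1/8.6 = 0.5930
P(N ≥ n) = ρⁿ
P(N ≥ 1) = 0.5930^1
P(N ≥ 1) = 0.5930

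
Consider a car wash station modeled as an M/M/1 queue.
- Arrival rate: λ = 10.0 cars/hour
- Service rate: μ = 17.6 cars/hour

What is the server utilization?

Server utilization: ρ = λ/μ
ρ = 10.0/17.6 = 0.5682
The server is busy 56.82% of the time.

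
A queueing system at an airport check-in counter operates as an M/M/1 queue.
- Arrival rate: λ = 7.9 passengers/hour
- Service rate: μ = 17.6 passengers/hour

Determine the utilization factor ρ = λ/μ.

Server utilization: ρ = λ/μ
ρ = 7.9/17.6 = 0.4489
The server is busy 44.89% of the time.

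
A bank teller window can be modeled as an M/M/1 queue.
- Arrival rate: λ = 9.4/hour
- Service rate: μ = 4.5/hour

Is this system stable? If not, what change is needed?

Stability requires ρ = λ/(cμ) < 1
ρ = 9.4/(1 × 4.5) = 9.4/4.50 = 2.0889
Since 2.0889 ≥ 1, the system is UNSTABLE.
Queue grows without bound. Need μ > λ = 9.4.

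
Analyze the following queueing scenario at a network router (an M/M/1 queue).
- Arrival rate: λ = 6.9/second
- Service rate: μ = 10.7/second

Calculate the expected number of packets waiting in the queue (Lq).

ρ = λ/μ = 6.9/10.7 = 0.6449
For M/M/1: Lq = λ²/(μ(μ-λ))
Lq = 47.61/(10.7 × 3.80)
Lq = 1.1709 packets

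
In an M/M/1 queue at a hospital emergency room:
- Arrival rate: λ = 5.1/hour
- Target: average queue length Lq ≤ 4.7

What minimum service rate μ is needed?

For M/M/1: Lq = λ²/(μ(μ-λ))
Need Lq ≤ 4.7, i.e. μ(μ-λ) ≥ λ²/4.7
μ² - 5.1μ - 26.01/4.7 ≥ 0  →  μ² - 5.1μ - 5.534043 ≥ 0
Quadratic formula (positive root): μ = [λ + √(λ² + 4×5.534043)]/2
Discriminant: 26.01 + 4×5.534043 = 48.14617, √48.14617 = 6.93874
μ ≥ (5.1 + 6.93874)/2 = 6.0194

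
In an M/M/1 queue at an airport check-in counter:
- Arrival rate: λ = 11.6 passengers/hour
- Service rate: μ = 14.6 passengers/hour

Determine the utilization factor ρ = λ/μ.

Server utilization: ρ = λ/μ
ρ = 11.6/14.6 = 0.7945
The server is busy 79.45% of the time.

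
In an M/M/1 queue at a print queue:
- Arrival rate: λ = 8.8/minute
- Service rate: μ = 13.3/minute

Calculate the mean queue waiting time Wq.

First, compute utilization: ρ = λ/μ = 8.8/13.3 = 0.6617
For M/M/1: Wq = λ/(μ(μ-λ))
Wq = 8.8/(13.3 × (13.3-8.8))
Wq = 8.8/(13.3 × 4.50)
Wq = 0.1470 minutes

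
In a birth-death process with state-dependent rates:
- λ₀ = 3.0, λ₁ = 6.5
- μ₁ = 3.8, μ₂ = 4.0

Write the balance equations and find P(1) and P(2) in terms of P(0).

Balance equations:
State 0: λ₀P₀ = μ₁P₁ → P₁ = (λ₀/μ₁)P₀ = (3.0/3.8)P₀ = 0.7895P₀
State 1: P₂ = (λ₀λ₁)/(μ₁μ₂)P₀ = (3.0×6.5)/(3.8×4.0)P₀ = 1.2829P₀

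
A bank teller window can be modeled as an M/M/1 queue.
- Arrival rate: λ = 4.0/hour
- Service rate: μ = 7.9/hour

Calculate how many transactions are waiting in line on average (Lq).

ρ = λ/μ = 4.0/7.9 = 0.5063
For M/M/1: Lq = λ²/(μ(μ-λ))
Lq = 16.00/(7.9 × 3.90)
Lq = 0.5193 transactions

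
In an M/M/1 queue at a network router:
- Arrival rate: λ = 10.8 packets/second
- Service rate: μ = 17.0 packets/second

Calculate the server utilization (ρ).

Server utilization: ρ = λ/μ
ρ = 10.8/17.0 = 0.6353
The server is busy 63.53% of the time.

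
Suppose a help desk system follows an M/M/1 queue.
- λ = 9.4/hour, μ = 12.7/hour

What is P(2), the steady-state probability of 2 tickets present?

ρ = λ/μ = 9.4/12.7 = 0.740157
P(n) = (1-ρ)ρⁿ
P(2) = (1-0.740157) × 0.740157^2
P(2) = 0.259843 × 0.547832
P(2) = 0.1424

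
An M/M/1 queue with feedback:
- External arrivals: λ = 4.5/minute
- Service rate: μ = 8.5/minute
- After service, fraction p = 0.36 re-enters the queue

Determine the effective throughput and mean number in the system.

Effective arrival rate: λ_eff = λ/(1-p) = 4.5/(1-0.36) = 4.5/0.64 = 7.03125
ρ = λ_eff/μ = 7.03125/8.5 = 0.827206
L = ρ/(1-ρ) = 0.827206/(1-0.827206) = 4.7872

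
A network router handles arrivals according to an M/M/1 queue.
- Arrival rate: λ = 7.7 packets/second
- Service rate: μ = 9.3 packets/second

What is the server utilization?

Server utilization: ρ = λ/μ
ρ = 7.7/9.3 = 0.8280
The server is busy 82.80% of the time.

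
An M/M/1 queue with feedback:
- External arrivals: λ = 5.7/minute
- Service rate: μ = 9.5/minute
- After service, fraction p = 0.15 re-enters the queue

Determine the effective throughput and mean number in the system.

Effective arrival rate: λ_eff = λ/(1-p) = 5.7/(1-0.15) = 5.7/0.85 = 6.7059
ρ = λ_eff/μ = 6.7059/9.5 = 0.70588
L = ρ/(1-ρ) = 0.70588/(1-0.70588) = 2.4000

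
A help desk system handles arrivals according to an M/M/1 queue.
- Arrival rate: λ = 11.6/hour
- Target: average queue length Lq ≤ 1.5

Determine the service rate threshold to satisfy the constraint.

For M/M/1: Lq = λ²/(μ(μ-λ))
Need Lq ≤ 1.5, i.e. μ(μ-λ) ≥ λ²/1.5
μ² - 11.6μ - 134.56/1.5 ≥ 0  →  μ² - 11.6μ - 89.70667 ≥ 0
Quadratic formula (positive root): μ = [λ + √(λ² + 4×89.70667)]/2
Discriminant: 134.56 + 4×89.70667 = 493.3867, √493.3867 = 22.2123
μ ≥ (11.6 + 22.2123)/2 = 16.9062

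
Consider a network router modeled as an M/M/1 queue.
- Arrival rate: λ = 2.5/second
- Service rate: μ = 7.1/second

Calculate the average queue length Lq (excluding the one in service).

ρ = λ/μ = 2.5/7.1 = 0.3521
For M/M/1: Lq = λ²/(μ(μ-λ))
Lq = 6.25/(7.1 × 4.60)
Lq = 0.1914 packets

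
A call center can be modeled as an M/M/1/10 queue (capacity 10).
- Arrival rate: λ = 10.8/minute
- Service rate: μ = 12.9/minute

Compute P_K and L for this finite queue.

ρ = λ/μ = 10.8/12.9 = 0.83721
P₀ = (1-ρ)/(1-ρ^(K+1)) = (1-0.83721)/(1-0.83721^11) = 0.1628/0.8584 = 0.1897
P_K = P₀×ρ^K = 0.18965 × 0.83721^10 = 0.18965 × 0.16918 = 0.03208
Blocking probability P_10 = 0.03208 (3.21%)
L = ρ[1 - (K+1)ρ^K + Kρ^(K+1)] / [(1-ρ)(1-ρ^(K+1))]
L = 0.83721 × (1 - 11×0.16918 + 10×0.14164) / ((1 - 0.83721) × (1 - 0.14164)) = 3.3278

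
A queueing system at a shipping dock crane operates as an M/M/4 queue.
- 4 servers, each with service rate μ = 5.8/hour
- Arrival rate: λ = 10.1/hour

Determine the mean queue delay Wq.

Traffic intensity: ρ = λ/(cμ) = 10.1/(4×5.8) = 0.4353
Since ρ = 0.4353 < 1, system is stable.
Offered load a = λ/μ = cρ = 10.1/5.8 = 1.7414
P₀ = [ Σₙ₌₀^3 aⁿ/n! + a^4/(4!(1-ρ)) ]⁻¹
Σ = a^0/0! + a^1/1! + a^2/2! + a^3/3! = 1.0000 + 1.7414 + 1.5162 + 0.8801 = 5.1377
a^4/(4!(1-ρ)) = 9.1955/(24 × 0.5647) = 0.6785
P₀ = 1/(5.1377 + 0.6785) = 0.1719
Lq = P₀·a^4·ρ / (4!(1-ρ)²) = 0.171933 × 9.19546 × 0.435345 / (24 × 0.318835) = 0.08995
Wq = Lq/λ = 0.08995/10.1 = 0.008906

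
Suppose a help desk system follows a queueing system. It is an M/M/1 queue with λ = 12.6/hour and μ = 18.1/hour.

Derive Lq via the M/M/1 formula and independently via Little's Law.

Method 1 (direct): Lq = λ²/(μ(μ-λ)) = 158.76/(18.1 × 5.50) = 1.5948

Method 2 (Little's Law):
W = 1/(μ-λ) = 1/5.50 = 0.18182
Wq = W - 1/μ = 0.18182 - 0.055249 = 0.12657
Lq = λWq = 12.6 × 0.12657 = 1.5948 ✔ (matches Method 1)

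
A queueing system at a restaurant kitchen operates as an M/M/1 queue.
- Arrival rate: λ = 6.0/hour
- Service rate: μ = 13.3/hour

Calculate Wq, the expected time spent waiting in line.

First, compute utilization: ρ = λ/μ = 6.0/13.3 = 0.4511
For M/M/1: Wq = λ/(μ(μ-λ))
Wq = 6.0/(13.3 × (13.3-6.0))
Wq = 6.0/(13.3 × 7.30)
Wq = 0.06180 hours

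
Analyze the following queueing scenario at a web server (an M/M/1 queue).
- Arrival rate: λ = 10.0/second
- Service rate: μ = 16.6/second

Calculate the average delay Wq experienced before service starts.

First, compute utilization: ρ = λ/μ = 10.0/16.6 = 0.6024
For M/M/1: Wq = λ/(μ(μ-λ))
Wq = 10.0/(16.6 × (16.6-10.0))
Wq = 10.0/(16.6 × 6.60)
Wq = 0.09127 seconds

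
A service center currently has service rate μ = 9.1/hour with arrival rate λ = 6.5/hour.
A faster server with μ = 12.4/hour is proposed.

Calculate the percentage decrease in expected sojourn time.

System 1: ρ₁ = 6.5/9.1 = 0.7143, W₁ = 1/(9.1-6.5) = 0.3846
System 2: ρ₂ = 6.5/12.4 = 0.5242, W₂ = 1/(12.4-6.5) = 0.1695
Improvement: (W₁-W₂)/W₁ = (0.3846-0.1695)/0.3846 = 55.93%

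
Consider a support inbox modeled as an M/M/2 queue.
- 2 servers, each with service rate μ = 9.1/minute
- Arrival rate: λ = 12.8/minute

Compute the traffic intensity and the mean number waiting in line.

Traffic intensity: ρ = λ/(cμ) = 12.8/(2×9.1) = 0.7033
Since ρ = 0.7033 < 1, system is stable.
Offered load a = λ/μ = cρ = 12.8/9.1 = 1.4066
P₀ = [ Σₙ₌₀^1 aⁿ/n! + a^2/(2!(1-ρ)) ]⁻¹
Σ = a^0/0! + a^1/1! = 1.0000 + 1.4066 = 2.4066
a^2/(2!(1-ρ)) = 1.978505/(2 × 0.2967033) = 3.3341
P₀ = 1/(2.4066 + 3.3341) = 0.1742
Lq = P₀·a^2·ρ / (2!(1-ρ)²) = 0.17419 × 1.9785 × 0.70330 / (2 × 0.088033) = 1.3767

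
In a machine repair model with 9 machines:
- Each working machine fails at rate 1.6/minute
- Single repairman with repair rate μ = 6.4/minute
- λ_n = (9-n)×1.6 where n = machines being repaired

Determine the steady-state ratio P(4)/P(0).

P(4)/P(0) = ∏_{i=0}^{4-1} λ_i/μ_{i+1}
= (9-0)×1.6/6.4 × (9-1)×1.6/6.4 × (9-2)×1.6/6.4 × (9-3)×1.6/6.4
= 11.8125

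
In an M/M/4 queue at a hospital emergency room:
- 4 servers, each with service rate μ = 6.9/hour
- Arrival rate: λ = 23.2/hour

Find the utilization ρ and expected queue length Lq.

Traffic intensity: ρ = λ/(cμ) = 23.2/(4×6.9) = 0.8406
Since ρ = 0.8406 < 1, system is stable.
Offered load a = λ/μ = cρ = 23.2/6.9 = 3.3623
P₀ = [ Σₙ₌₀^3 aⁿ/n! + a^4/(4!(1-ρ)) ]⁻¹
Σ = a^0/0! + a^1/1! + a^2/2! + a^3/3! = 1.0000 + 3.3623 + 5.6526 + 6.3353 = 16.3502
a^4/(4!(1-ρ)) = 127.8073/(24 × 0.15942) = 33.4042
P₀ = 1/(16.3502 + 33.4042) = 0.02010
Lq = P₀·a^4·ρ / (4!(1-ρ)²) = 0.020099 × 127.8073 × 0.84058 / (24 × 0.025415) = 3.5400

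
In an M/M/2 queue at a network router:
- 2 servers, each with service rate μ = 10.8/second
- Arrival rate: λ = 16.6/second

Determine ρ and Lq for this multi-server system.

Traffic intensity: ρ = λ/(cμ) = 16.6/(2×10.8) = 0.7685
Since ρ = 0.7685 < 1, system is stable.
Offered load a = λ/μ = cρ = 16.6/10.8 = 1.5370
P₀ = [ Σₙ₌₀^1 aⁿ/n! + a^2/(2!(1-ρ)) ]⁻¹
Σ = a^0/0! + a^1/1! = 1.0000 + 1.5370 = 2.5370
a^2/(2!(1-ρ)) = 2.3625/(2 × 0.23148) = 5.1030
P₀ = 1/(2.5370 + 5.1030) = 0.1309
Lq = P₀·a^2·ρ / (2!(1-ρ)²) = 0.13089 × 2.3625 × 0.76852 / (2 × 0.053584) = 2.2175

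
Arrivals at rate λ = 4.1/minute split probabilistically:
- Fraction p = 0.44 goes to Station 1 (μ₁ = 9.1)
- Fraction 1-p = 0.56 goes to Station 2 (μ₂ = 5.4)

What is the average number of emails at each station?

Effective rates: λ₁ = 4.1×0.44 = 1.804, λ₂ = 4.1×0.56 = 2.296
Station 1: ρ₁ = 1.804/9.1 = 0.19824, L₁ = ρ₁/(1-ρ₁) = 0.19824/(1-0.19824) = 0.2473
Station 2: ρ₂ = 2.296/5.4 = 0.4252, L₂ = ρ₂/(1-ρ₂) = 0.4252/(1-0.4252) = 0.7397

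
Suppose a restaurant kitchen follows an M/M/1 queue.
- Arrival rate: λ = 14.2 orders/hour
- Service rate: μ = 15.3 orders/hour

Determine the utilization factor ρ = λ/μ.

Server utilization: ρ = λ/μ
ρ = 14.2/15.3 = 0.9281
The server is busy 92.81% of the time.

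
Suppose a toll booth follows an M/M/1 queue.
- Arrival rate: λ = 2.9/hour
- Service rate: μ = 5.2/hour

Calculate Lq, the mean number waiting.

ρ = λ/μ = 2.9/5.2 = 0.5577
For M/M/1: Lq = λ²/(μ(μ-λ))
Lq = 8.41/(5.2 × 2.30)
Lq = 0.7032 vehicles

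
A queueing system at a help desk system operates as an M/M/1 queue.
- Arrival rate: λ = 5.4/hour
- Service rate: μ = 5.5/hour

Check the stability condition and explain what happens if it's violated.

Stability requires ρ = λ/(cμ) < 1
ρ = 5.4/(1 × 5.5) = 5.4/5.50 = 0.9818
Since 0.9818 < 1, the system is STABLE.
The server is busy 98.18% of the time.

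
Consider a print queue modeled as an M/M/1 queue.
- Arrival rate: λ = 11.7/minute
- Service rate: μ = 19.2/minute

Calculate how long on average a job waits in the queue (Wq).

First, compute utilization: ρ = λ/μ = 11.7/19.2 = 0.6094
For M/M/1: Wq = λ/(μ(μ-λ))
Wq = 11.7/(19.2 × (19.2-11.7))
Wq = 11.7/(19.2 × 7.50)
Wq = 0.08125 minutes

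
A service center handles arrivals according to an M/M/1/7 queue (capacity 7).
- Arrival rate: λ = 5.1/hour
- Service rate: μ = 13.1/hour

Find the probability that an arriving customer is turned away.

ρ = λ/μ = 5.1/13.1 = 0.38931
P₀ = (1-ρ)/(1-ρ^(K+1)) = (1-0.38931)/(1-0.38931^8) = 0.6107/0.9995 = 0.6110
P_K = P₀×ρ^K = 0.61101 × 0.38931^7 = 0.61101 × 0.0013554 = 0.0008282
Blocking probability = 0.08282%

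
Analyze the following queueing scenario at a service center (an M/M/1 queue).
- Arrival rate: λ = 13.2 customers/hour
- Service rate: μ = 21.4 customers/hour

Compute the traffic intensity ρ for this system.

Server utilization: ρ = λ/μ
ρ = 13.2/21.4 = 0.6168
The server is busy 61.68% of the time.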